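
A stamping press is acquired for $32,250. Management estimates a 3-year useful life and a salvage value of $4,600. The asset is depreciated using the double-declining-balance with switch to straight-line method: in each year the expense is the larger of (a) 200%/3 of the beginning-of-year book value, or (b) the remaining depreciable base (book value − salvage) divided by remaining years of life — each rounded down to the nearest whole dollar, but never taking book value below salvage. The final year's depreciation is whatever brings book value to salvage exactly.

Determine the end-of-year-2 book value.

Depreciable base = $32,250 − $4,600 = $27,650.
Year 1: DB = ⌊$32,250 × 200%/3⌋ = $21,500; SL = ⌊$27,650/3⌋ = $9,216 → take DB $21,500. Book value $10,750.
Year 2: DB = ⌊$10,750 × 200%/3⌋ = $7,166; SL = ⌊$6,150/2⌋ = $3,075 → take DB $7,166, capped at $6,150. Book value $4,600.

$4,600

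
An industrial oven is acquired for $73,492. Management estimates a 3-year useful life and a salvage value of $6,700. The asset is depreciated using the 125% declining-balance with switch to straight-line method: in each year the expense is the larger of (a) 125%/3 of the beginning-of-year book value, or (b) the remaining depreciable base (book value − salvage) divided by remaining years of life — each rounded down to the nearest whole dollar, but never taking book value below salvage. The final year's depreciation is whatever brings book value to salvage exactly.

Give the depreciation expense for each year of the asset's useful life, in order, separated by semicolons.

Depreciable base = $73,492 − $6,700 = $66,792.
Year 1: DB = ⌊$73,492 × 125%/3⌋ = $30,621; SL = ⌊$66,792/3⌋ = $22,264 → take DB $30,621. Book value $42,871.
Year 2: DB = ⌊$42,871 × 125%/3⌋ = $17,862; SL = ⌊$36,171/2⌋ = $18,085 → take SL $18,085. Book value $24,786.
Year 3 (final): $24,786 − $6,700 = $18,086. Book value $6,700.

$30,621; $18,085; $18,086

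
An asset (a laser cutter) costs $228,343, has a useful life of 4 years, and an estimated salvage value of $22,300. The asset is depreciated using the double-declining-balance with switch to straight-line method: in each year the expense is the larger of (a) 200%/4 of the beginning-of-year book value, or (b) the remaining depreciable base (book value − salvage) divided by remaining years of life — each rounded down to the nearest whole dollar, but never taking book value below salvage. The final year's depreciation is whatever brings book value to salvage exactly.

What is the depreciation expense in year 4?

$6,243

Depreciable base = $228,343 − $22,300 = $206,043.
Year 1: DB = ⌊$228,343 × 200%/4⌋ = $114,171; SL = ⌊$206,043/4⌋ = $51,510 → take DB $114,171. Book value $114,172.
Year 2: DB = ⌊$114,172 × 200%/4⌋ = $57,086; SL = ⌊$91,872/3⌋ = $30,624 → take DB $57,086. Book value $57,086.
Year 3: DB = ⌊$57,086 × 200%/4⌋ = $28,543; SL = ⌊$34,786/2⌋ = $17,393 → take DB $28,543. Book value $28,543.
Year 4 (final): $28,543 − $22,300 = $6,243. Book value $22,300.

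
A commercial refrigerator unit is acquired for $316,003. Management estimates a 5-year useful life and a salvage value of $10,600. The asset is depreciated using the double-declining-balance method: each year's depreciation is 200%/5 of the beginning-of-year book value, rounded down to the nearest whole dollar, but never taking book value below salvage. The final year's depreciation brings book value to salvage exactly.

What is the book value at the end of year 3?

Depreciable base = $316,003 − $10,600 = $305,403.
Year 1: ⌊$316,003 × 200%/5⌋ = $126,401. Book value $189,602.
Year 2: ⌊$189,602 × 200%/5⌋ = $75,840. Book value $113,762.
Year 3: ⌊$113,762 × 200%/5⌋ = $45,504. Book value $68,258.

$68,258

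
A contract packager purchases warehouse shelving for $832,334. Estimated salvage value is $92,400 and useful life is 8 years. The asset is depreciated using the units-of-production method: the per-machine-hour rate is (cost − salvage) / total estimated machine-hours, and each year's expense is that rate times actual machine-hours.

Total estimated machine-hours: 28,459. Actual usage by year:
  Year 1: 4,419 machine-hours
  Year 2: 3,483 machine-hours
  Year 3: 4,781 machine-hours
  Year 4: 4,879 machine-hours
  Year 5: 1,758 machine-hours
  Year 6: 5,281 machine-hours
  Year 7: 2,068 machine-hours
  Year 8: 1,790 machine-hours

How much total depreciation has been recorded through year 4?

Depreciable base = $832,334 − $92,400 = $739,934.
Rate = $739,934 / 28,459 machine-hours = $26 per machine-hour.
Year 1: 4,419 × $26 = $114,894. Book value $717,440.
Year 2: 3,483 × $26 = $90,558. Book value $626,882.
Year 3: 4,781 × $26 = $124,306. Book value $502,576.
Year 4: 4,879 × $26 = $126,854. Book value $375,722.
Accumulated through year 4 = $832,334 − $375,722 = $456,612.

$456,612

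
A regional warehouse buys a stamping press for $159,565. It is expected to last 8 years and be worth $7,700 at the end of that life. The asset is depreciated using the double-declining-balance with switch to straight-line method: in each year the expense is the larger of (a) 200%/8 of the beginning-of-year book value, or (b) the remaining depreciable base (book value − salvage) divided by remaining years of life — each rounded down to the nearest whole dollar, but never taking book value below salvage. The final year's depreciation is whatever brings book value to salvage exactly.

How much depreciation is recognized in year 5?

Depreciable base = $159,565 − $7,700 = $151,865.
Year 1: DB = ⌊$159,565 × 200%/8⌋ = $39,891; SL = ⌊$151,865/8⌋ = $18,983 → take DB $39,891. Book value $119,674.
Year 2: DB = ⌊$119,674 × 200%/8⌋ = $29,918; SL = ⌊$111,974/7⌋ = $15,996 → take DB $29,918. Book value $89,756.
Year 3: DB = ⌊$89,756 × 200%/8⌋ = $22,439; SL = ⌊$82,056/6⌋ = $13,676 → take DB $22,439. Book value $67,317.
Year 4: DB = ⌊$67,317 × 200%/8⌋ = $16,829; SL = ⌊$59,617/5⌋ = $11,923 → take DB $16,829. Book value $50,488.
Year 5: DB = ⌊$50,488 × 200%/8⌋ = $12,622; SL = ⌊$42,788/4⌋ = $10,697 → take DB $12,622. Book value $37,866.

$12,622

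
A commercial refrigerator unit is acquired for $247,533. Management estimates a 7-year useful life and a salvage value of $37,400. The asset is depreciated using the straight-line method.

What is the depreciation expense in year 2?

$30,019

Depreciable base = $247,533 − $37,400 = $210,133.
Annual expense = $210,133 / 7 = $30,019.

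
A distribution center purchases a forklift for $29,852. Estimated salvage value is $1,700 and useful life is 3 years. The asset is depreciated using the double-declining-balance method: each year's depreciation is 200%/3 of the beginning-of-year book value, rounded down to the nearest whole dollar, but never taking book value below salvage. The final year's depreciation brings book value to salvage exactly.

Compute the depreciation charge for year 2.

$6,634

Depreciable base = $29,852 − $1,700 = $28,152.
Year 1: ⌊$29,852 × 200%/3⌋ = $19,901. Book value $9,951.
Year 2: ⌊$9,951 × 200%/3⌋ = $6,634. Book value $3,317.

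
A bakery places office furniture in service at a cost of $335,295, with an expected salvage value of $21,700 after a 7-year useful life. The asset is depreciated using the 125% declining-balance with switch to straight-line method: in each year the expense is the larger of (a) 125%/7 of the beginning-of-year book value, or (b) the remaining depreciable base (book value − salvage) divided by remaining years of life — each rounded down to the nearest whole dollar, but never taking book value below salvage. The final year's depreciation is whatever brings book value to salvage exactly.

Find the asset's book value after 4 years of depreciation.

$144,424

Depreciable base = $335,295 − $21,700 = $313,595.
Year 1: DB = ⌊$335,295 × 125%/7⌋ = $59,874; SL = ⌊$313,595/7⌋ = $44,799 → take DB $59,874. Book value $275,421.
Year 2: DB = ⌊$275,421 × 125%/7⌋ = $49,182; SL = ⌊$253,721/6⌋ = $42,286 → take DB $49,182. Book value $226,239.
Year 3: DB = ⌊$226,239 × 125%/7⌋ = $40,399; SL = ⌊$204,539/5⌋ = $40,907 → take SL $40,907. Book value $185,332.
Year 4: DB = ⌊$185,332 × 125%/7⌋ = $33,095; SL = ⌊$163,632/4⌋ = $40,908 → take SL $40,908. Book value $144,424.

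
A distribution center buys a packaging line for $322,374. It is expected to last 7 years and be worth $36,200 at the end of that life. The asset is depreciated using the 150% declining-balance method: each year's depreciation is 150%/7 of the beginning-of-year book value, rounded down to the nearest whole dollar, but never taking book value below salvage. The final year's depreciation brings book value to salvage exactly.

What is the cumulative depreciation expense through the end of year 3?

$166,003

Depreciable base = $322,374 − $36,200 = $286,174.
Year 1: ⌊$322,374 × 150%/7⌋ = $69,080. Book value $253,294.
Year 2: ⌊$253,294 × 150%/7⌋ = $54,277. Book value $199,017.
Year 3: ⌊$199,017 × 150%/7⌋ = $42,646. Book value $156,371.
Accumulated through year 3 = $322,374 − $156,371 = $166,003.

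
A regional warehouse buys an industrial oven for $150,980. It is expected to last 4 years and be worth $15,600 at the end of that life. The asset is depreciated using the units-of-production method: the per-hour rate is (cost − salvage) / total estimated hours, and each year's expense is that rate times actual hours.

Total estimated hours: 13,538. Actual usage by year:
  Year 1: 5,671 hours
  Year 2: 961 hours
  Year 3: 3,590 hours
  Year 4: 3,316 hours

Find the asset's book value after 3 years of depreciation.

Depreciable base = $150,980 − $15,600 = $135,380.
Rate = $135,380 / 13,538 hours = $10 per hour.
Year 1: 5,671 × $10 = $56,710. Book value $94,270.
Year 2: 961 × $10 = $9,610. Book value $84,660.
Year 3: 3,590 × $10 = $35,900. Book value $48,760.

$48,760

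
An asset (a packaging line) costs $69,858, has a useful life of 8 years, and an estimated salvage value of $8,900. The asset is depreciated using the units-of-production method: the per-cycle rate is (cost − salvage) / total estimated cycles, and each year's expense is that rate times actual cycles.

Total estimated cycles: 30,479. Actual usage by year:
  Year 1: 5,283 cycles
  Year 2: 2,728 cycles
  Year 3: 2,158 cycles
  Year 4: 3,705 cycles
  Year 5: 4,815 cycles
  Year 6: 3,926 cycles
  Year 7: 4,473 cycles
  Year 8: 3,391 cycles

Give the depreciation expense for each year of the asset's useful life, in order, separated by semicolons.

Depreciable base = $69,858 − $8,900 = $60,958.
Rate = $60,958 / 30,479 cycles = $2 per cycle.
Year 1: 5,283 × $2 = $10,566. Book value $59,292.
Year 2: 2,728 × $2 = $5,456. Book value $53,836.
Year 3: 2,158 × $2 = $4,316. Book value $49,520.
Year 4: 3,705 × $2 = $7,410. Book value $42,110.
Year 5: 4,815 × $2 = $9,630. Book value $32,480.
Year 6: 3,926 × $2 = $7,852. Book value $24,628.
Year 7: 4,473 × $2 = $8,946. Book value $15,682.
Year 8: 3,391 × $2 = $6,782. Book value $8,900.

$10,566; $5,456; $4,316; $7,410; $9,630; $7,852; $8,946; $6,782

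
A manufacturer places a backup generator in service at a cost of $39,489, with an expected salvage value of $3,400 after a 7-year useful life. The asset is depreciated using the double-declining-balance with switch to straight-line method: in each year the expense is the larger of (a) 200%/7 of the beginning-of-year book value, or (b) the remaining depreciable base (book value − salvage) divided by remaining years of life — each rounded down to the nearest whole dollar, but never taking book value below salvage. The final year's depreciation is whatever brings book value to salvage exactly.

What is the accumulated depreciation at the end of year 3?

$25,097

Depreciable base = $39,489 − $3,400 = $36,089.
Year 1: DB = ⌊$39,489 × 200%/7⌋ = $11,282; SL = ⌊$36,089/7⌋ = $5,155 → take DB $11,282. Book value $28,207.
Year 2: DB = ⌊$28,207 × 200%/7⌋ = $8,059; SL = ⌊$24,807/6⌋ = $4,134 → take DB $8,059. Book value $20,148.
Year 3: DB = ⌊$20,148 × 200%/7⌋ = $5,756; SL = ⌊$16,748/5⌋ = $3,349 → take DB $5,756. Book value $14,392.
Accumulated through year 3 = $39,489 − $14,392 = $25,097.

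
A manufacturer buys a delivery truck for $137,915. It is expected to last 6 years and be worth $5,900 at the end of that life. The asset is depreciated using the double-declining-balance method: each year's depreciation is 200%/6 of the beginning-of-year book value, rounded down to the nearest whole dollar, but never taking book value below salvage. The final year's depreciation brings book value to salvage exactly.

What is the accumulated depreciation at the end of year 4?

$110,672

Depreciable base = $137,915 − $5,900 = $132,015.
Year 1: ⌊$137,915 × 200%/6⌋ = $45,971. Book value $91,944.
Year 2: ⌊$91,944 × 200%/6⌋ = $30,648. Book value $61,296.
Year 3: ⌊$61,296 × 200%/6⌋ = $20,432. Book value $40,864.
Year 4: ⌊$40,864 × 200%/6⌋ = $13,621. Book value $27,243.
Accumulated through year 4 = $137,915 − $27,243 = $110,672.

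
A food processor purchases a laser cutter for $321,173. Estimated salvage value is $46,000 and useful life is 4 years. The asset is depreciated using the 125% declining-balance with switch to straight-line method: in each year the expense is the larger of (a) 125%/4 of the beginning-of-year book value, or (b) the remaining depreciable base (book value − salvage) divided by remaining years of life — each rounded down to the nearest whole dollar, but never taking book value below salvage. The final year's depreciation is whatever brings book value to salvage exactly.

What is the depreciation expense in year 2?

Depreciable base = $321,173 − $46,000 = $275,173.
Year 1: DB = ⌊$321,173 × 125%/4⌋ = $100,366; SL = ⌊$275,173/4⌋ = $68,793 → take DB $100,366. Book value $220,807.
Year 2: DB = ⌊$220,807 × 125%/4⌋ = $69,002; SL = ⌊$174,807/3⌋ = $58,269 → take DB $69,002. Book value $151,805.

$69,002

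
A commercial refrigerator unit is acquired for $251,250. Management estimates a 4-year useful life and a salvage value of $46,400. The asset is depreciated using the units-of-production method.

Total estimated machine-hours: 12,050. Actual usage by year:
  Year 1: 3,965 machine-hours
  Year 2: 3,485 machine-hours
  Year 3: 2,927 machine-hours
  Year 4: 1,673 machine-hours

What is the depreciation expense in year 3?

Depreciable base = $251,250 − $46,400 = $204,850.
Rate = $204,850 / 12,050 machine-hours = $17 per machine-hour.
Year 1: 3,965 × $17 = $67,405. Book value $183,845.
Year 2: 3,485 × $17 = $59,245. Book value $124,600.
Year 3: 2,927 × $17 = $49,759. Book value $74,841.

$49,759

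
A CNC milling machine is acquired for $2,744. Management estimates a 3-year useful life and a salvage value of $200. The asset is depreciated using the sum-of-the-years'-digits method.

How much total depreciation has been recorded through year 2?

$2,120

Depreciable base = $2,744 − $200 = $2,544.
Sum of the years' digits = 3+2+1 = 6.
Year 1: $2,544 × 3/6 = $1,272. Book value $1,472.
Year 2: $2,544 × 2/6 = $848. Book value $624.
Accumulated through year 2 = $2,744 − $624 = $2,120.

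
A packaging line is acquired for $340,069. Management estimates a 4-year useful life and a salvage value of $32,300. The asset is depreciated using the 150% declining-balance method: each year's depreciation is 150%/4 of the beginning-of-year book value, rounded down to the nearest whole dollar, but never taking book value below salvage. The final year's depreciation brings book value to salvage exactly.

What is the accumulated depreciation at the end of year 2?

Depreciable base = $340,069 − $32,300 = $307,769.
Year 1: ⌊$340,069 × 150%/4⌋ = $127,525. Book value $212,544.
Year 2: ⌊$212,544 × 150%/4⌋ = $79,704. Book value $132,840.
Accumulated through year 2 = $340,069 − $132,840 = $207,229.

$207,229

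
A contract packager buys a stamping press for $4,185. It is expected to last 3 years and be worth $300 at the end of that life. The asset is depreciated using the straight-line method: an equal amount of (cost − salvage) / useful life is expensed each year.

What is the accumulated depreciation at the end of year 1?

$1,295

Depreciable base = $4,185 − $300 = $3,885.
Annual expense = $3,885 / 3 = $1,295.
End of year 1: book value $2,890.
Accumulated through year 1 = $4,185 − $2,890 = $1,295.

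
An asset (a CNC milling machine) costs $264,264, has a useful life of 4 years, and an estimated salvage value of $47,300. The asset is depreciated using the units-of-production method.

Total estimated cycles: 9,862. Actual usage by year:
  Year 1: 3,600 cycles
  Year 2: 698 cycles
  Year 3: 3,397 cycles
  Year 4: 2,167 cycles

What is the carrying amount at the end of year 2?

$169,708

Depreciable base = $264,264 − $47,300 = $216,964.
Rate = $216,964 / 9,862 cycles = $22 per cycle.
Year 1: 3,600 × $22 = $79,200. Book value $185,064.
Year 2: 698 × $22 = $15,356. Book value $169,708.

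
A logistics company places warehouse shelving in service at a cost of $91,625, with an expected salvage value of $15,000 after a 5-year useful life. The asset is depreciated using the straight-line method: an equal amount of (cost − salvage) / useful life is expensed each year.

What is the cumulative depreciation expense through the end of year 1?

Depreciable base = $91,625 − $15,000 = $76,625.
Annual expense = $76,625 / 5 = $15,325.
End of year 1: book value $76,300.
Accumulated through year 1 = $91,625 − $76,300 = $15,325.

$15,325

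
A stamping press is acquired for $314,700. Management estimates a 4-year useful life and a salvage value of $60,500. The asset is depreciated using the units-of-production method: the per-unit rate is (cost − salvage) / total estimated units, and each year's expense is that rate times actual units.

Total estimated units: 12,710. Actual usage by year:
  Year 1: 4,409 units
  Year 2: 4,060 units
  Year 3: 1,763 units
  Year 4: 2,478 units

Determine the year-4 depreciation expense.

$49,560

Depreciable base = $314,700 − $60,500 = $254,200.
Rate = $254,200 / 12,710 units = $20 per unit.
Year 1: 4,409 × $20 = $88,180. Book value $226,520.
Year 2: 4,060 × $20 = $81,200. Book value $145,320.
Year 3: 1,763 × $20 = $35,260. Book value $110,060.
Year 4: 2,478 × $20 = $49,560. Book value $60,500.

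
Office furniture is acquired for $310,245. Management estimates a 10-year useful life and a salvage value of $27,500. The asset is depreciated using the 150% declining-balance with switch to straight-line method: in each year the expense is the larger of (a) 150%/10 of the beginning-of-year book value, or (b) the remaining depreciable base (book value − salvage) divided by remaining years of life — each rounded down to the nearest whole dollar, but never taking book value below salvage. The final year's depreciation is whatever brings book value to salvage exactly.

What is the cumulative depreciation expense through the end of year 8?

$238,681

Depreciable base = $310,245 − $27,500 = $282,745.
Year 1: DB = ⌊$310,245 × 150%/10⌋ = $46,536; SL = ⌊$282,745/10⌋ = $28,274 → take DB $46,536. Book value $263,709.
Year 2: DB = ⌊$263,709 × 150%/10⌋ = $39,556; SL = ⌊$236,209/9⌋ = $26,245 → take DB $39,556. Book value $224,153.
Year 3: DB = ⌊$224,153 × 150%/10⌋ = $33,622; SL = ⌊$196,653/8⌋ = $24,581 → take DB $33,622. Book value $190,531.
Year 4: DB = ⌊$190,531 × 150%/10⌋ = $28,579; SL = ⌊$163,031/7⌋ = $23,290 → take DB $28,579. Book value $161,952.
Year 5: DB = ⌊$161,952 × 150%/10⌋ = $24,292; SL = ⌊$134,452/6⌋ = $22,408 → take DB $24,292. Book value $137,660.
Year 6: DB = ⌊$137,660 × 150%/10⌋ = $20,649; SL = ⌊$110,160/5⌋ = $22,032 → take SL $22,032. Book value $115,628.
Year 7: DB = ⌊$115,628 × 150%/10⌋ = $17,344; SL = ⌊$88,128/4⌋ = $22,032 → take SL $22,032. Book value $93,596.
Year 8: DB = ⌊$93,596 × 150%/10⌋ = $14,039; SL = ⌊$66,096/3⌋ = $22,032 → take SL $22,032. Book value $71,564.
Accumulated through year 8 = $310,245 − $71,564 = $238,681.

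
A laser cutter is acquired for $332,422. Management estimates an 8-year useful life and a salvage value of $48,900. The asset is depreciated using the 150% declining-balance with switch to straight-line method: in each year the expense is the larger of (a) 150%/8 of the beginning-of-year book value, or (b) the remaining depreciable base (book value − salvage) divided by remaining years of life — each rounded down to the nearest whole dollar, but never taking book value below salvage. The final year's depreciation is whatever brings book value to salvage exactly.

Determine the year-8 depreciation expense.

$22,937

Depreciable base = $332,422 − $48,900 = $283,522.
Year 1: DB = ⌊$332,422 × 150%/8⌋ = $62,329; SL = ⌊$283,522/8⌋ = $35,440 → take DB $62,329. Book value $270,093.
Year 2: DB = ⌊$270,093 × 150%/8⌋ = $50,642; SL = ⌊$221,193/7⌋ = $31,599 → take DB $50,642. Book value $219,451.
Year 3: DB = ⌊$219,451 × 150%/8⌋ = $41,147; SL = ⌊$170,551/6⌋ = $28,425 → take DB $41,147. Book value $178,304.
Year 4: DB = ⌊$178,304 × 150%/8⌋ = $33,432; SL = ⌊$129,404/5⌋ = $25,880 → take DB $33,432. Book value $144,872.
Year 5: DB = ⌊$144,872 × 150%/8⌋ = $27,163; SL = ⌊$95,972/4⌋ = $23,993 → take DB $27,163. Book value $117,709.
Year 6: DB = ⌊$117,709 × 150%/8⌋ = $22,070; SL = ⌊$68,809/3⌋ = $22,936 → take SL $22,936. Book value $94,773.
Year 7: DB = ⌊$94,773 × 150%/8⌋ = $17,769; SL = ⌊$45,873/2⌋ = $22,936 → take SL $22,936. Book value $71,837.
Year 8 (final): $71,837 − $48,900 = $22,937. Book value $48,900.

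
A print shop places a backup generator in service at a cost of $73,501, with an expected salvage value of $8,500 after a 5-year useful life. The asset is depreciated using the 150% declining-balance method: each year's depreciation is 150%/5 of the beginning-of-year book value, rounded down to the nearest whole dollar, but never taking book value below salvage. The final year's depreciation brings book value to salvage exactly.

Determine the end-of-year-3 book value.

$25,212

Depreciable base = $73,501 − $8,500 = $65,001.
Year 1: ⌊$73,501 × 150%/5⌋ = $22,050. Book value $51,451.
Year 2: ⌊$51,451 × 150%/5⌋ = $15,435. Book value $36,016.
Year 3: ⌊$36,016 × 150%/5⌋ = $10,804. Book value $25,212.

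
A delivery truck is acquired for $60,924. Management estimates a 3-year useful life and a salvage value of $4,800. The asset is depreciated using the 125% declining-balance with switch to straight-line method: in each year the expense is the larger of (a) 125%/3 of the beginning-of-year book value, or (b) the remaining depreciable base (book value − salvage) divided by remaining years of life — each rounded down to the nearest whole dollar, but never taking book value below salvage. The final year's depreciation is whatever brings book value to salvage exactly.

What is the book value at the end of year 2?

Depreciable base = $60,924 − $4,800 = $56,124.
Year 1: DB = ⌊$60,924 × 125%/3⌋ = $25,385; SL = ⌊$56,124/3⌋ = $18,708 → take DB $25,385. Book value $35,539.
Year 2: DB = ⌊$35,539 × 125%/3⌋ = $14,807; SL = ⌊$30,739/2⌋ = $15,369 → take SL $15,369. Book value $20,170.

$20,170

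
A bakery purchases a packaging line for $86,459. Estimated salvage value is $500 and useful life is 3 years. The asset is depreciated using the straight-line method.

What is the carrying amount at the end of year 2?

$29,153

Depreciable base = $86,459 − $500 = $85,959.
Annual expense = $85,959 / 3 = $28,653.
End of year 1: book value $57,806.
End of year 2: book value $29,153.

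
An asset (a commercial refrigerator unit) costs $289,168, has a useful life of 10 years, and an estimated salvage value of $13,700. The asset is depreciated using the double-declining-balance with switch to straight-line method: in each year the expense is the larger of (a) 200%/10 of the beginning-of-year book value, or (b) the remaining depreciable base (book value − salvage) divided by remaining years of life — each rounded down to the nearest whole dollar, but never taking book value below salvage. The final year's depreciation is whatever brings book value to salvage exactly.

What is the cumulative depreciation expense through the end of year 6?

$213,363

Depreciable base = $289,168 − $13,700 = $275,468.
Year 1: DB = ⌊$289,168 × 200%/10⌋ = $57,833; SL = ⌊$275,468/10⌋ = $27,546 → take DB $57,833. Book value $231,335.
Year 2: DB = ⌊$231,335 × 200%/10⌋ = $46,267; SL = ⌊$217,635/9⌋ = $24,181 → take DB $46,267. Book value $185,068.
Year 3: DB = ⌊$185,068 × 200%/10⌋ = $37,013; SL = ⌊$171,368/8⌋ = $21,421 → take DB $37,013. Book value $148,055.
Year 4: DB = ⌊$148,055 × 200%/10⌋ = $29,611; SL = ⌊$134,355/7⌋ = $19,193 → take DB $29,611. Book value $118,444.
Year 5: DB = ⌊$118,444 × 200%/10⌋ = $23,688; SL = ⌊$104,744/6⌋ = $17,457 → take DB $23,688. Book value $94,756.
Year 6: DB = ⌊$94,756 × 200%/10⌋ = $18,951; SL = ⌊$81,056/5⌋ = $16,211 → take DB $18,951. Book value $75,805.
Accumulated through year 6 = $289,168 − $75,805 = $213,363.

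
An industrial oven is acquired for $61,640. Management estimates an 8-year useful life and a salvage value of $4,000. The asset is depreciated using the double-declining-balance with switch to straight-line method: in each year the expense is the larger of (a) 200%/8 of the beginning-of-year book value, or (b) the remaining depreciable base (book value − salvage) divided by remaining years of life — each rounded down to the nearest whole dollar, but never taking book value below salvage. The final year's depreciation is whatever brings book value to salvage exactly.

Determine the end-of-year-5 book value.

$14,628

Depreciable base = $61,640 − $4,000 = $57,640.
Year 1: DB = ⌊$61,640 × 200%/8⌋ = $15,410; SL = ⌊$57,640/8⌋ = $7,205 → take DB $15,410. Book value $46,230.
Year 2: DB = ⌊$46,230 × 200%/8⌋ = $11,557; SL = ⌊$42,230/7⌋ = $6,032 → take DB $11,557. Book value $34,673.
Year 3: DB = ⌊$34,673 × 200%/8⌋ = $8,668; SL = ⌊$30,673/6⌋ = $5,112 → take DB $8,668. Book value $26,005.
Year 4: DB = ⌊$26,005 × 200%/8⌋ = $6,501; SL = ⌊$22,005/5⌋ = $4,401 → take DB $6,501. Book value $19,504.
Year 5: DB = ⌊$19,504 × 200%/8⌋ = $4,876; SL = ⌊$15,504/4⌋ = $3,876 → take DB $4,876. Book value $14,628.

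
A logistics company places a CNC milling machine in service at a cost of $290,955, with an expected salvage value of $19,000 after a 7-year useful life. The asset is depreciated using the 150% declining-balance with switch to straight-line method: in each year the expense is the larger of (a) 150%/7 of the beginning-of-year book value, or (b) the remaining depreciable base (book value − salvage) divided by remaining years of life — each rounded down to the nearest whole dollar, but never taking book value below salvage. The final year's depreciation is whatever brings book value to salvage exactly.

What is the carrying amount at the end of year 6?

$49,533

Depreciable base = $290,955 − $19,000 = $271,955.
Year 1: DB = ⌊$290,955 × 150%/7⌋ = $62,347; SL = ⌊$271,955/7⌋ = $38,850 → take DB $62,347. Book value $228,608.
Year 2: DB = ⌊$228,608 × 150%/7⌋ = $48,987; SL = ⌊$209,608/6⌋ = $34,934 → take DB $48,987. Book value $179,621.
Year 3: DB = ⌊$179,621 × 150%/7⌋ = $38,490; SL = ⌊$160,621/5⌋ = $32,124 → take DB $38,490. Book value $141,131.
Year 4: DB = ⌊$141,131 × 150%/7⌋ = $30,242; SL = ⌊$122,131/4⌋ = $30,532 → take SL $30,532. Book value $110,599.
Year 5: DB = ⌊$110,599 × 150%/7⌋ = $23,699; SL = ⌊$91,599/3⌋ = $30,533 → take SL $30,533. Book value $80,066.
Year 6: DB = ⌊$80,066 × 150%/7⌋ = $17,157; SL = ⌊$61,066/2⌋ = $30,533 → take SL $30,533. Book value $49,533.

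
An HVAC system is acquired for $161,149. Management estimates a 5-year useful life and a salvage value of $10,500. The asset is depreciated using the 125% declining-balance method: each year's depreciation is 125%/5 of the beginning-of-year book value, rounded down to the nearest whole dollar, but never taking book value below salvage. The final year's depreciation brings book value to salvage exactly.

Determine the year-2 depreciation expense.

Depreciable base = $161,149 − $10,500 = $150,649.
Year 1: ⌊$161,149 × 125%/5⌋ = $40,287. Book value $120,862.
Year 2: ⌊$120,862 × 125%/5⌋ = $30,215. Book value $90,647.

$30,215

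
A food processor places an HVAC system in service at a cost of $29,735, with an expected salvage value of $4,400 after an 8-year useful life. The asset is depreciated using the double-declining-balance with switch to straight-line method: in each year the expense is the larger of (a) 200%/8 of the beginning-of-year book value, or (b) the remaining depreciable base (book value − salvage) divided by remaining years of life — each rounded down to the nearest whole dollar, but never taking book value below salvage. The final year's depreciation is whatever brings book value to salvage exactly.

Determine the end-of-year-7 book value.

Depreciable base = $29,735 − $4,400 = $25,335.
Year 1: DB = ⌊$29,735 × 200%/8⌋ = $7,433; SL = ⌊$25,335/8⌋ = $3,166 → take DB $7,433. Book value $22,302.
Year 2: DB = ⌊$22,302 × 200%/8⌋ = $5,575; SL = ⌊$17,902/7⌋ = $2,557 → take DB $5,575. Book value $16,727.
Year 3: DB = ⌊$16,727 × 200%/8⌋ = $4,181; SL = ⌊$12,327/6⌋ = $2,054 → take DB $4,181. Book value $12,546.
Year 4: DB = ⌊$12,546 × 200%/8⌋ = $3,136; SL = ⌊$8,146/5⌋ = $1,629 → take DB $3,136. Book value $9,410.
Year 5: DB = ⌊$9,410 × 200%/8⌋ = $2,352; SL = ⌊$5,010/4⌋ = $1,252 → take DB $2,352. Book value $7,058.
Year 6: DB = ⌊$7,058 × 200%/8⌋ = $1,764; SL = ⌊$2,658/3⌋ = $886 → take DB $1,764. Book value $5,294.
Year 7: DB = ⌊$5,294 × 200%/8⌋ = $1,323; SL = ⌊$894/2⌋ = $447 → take DB $1,323, capped at $894. Book value $4,400.

$4,400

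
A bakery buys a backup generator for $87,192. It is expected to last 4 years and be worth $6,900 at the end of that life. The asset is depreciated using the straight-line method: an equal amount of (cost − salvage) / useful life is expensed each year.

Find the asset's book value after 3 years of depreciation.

$26,973

Depreciable base = $87,192 − $6,900 = $80,292.
Annual expense = $80,292 / 4 = $20,073.
End of year 1: book value $67,119.
End of year 2: book value $47,046.
End of year 3: book value $26,973.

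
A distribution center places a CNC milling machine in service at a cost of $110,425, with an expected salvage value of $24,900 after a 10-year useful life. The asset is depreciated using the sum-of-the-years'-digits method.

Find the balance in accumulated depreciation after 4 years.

$52,870

Depreciable base = $110,425 − $24,900 = $85,525.
Sum of the years' digits = 10+9+8+7+6+5+4+3+2+1 = 55.
Year 1: $85,525 × 10/55 = $15,550. Book value $94,875.
Year 2: $85,525 × 9/55 = $13,995. Book value $80,880.
Year 3: $85,525 × 8/55 = $12,440. Book value $68,440.
Year 4: $85,525 × 7/55 = $10,885. Book value $57,555.
Accumulated through year 4 = $110,425 − $57,555 = $52,870.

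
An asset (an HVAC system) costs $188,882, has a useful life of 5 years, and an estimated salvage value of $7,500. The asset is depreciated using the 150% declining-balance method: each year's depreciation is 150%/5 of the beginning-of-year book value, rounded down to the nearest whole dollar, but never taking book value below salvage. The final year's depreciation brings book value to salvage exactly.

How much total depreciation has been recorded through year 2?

$96,329

Depreciable base = $188,882 − $7,500 = $181,382.
Year 1: ⌊$188,882 × 150%/5⌋ = $56,664. Book value $132,218.
Year 2: ⌊$132,218 × 150%/5⌋ = $39,665. Book value $92,553.
Accumulated through year 2 = $188,882 − $92,553 = $96,329.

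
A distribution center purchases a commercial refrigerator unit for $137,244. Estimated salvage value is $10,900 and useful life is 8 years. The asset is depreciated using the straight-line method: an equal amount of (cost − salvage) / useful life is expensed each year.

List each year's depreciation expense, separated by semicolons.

$15,793; $15,793; $15,793; $15,793; $15,793; $15,793; $15,793; $15,793

Depreciable base = $137,244 − $10,900 = $126,344.
Annual expense = $126,344 / 8 = $15,793.
End of year 1: book value $121,451.
End of year 2: book value $105,658.
End of year 3: book value $89,865.
End of year 4: book value $74,072.
End of year 5: book value $58,279.
End of year 6: book value $42,486.
End of year 7: book value $26,693.
End of year 8: book value $10,900.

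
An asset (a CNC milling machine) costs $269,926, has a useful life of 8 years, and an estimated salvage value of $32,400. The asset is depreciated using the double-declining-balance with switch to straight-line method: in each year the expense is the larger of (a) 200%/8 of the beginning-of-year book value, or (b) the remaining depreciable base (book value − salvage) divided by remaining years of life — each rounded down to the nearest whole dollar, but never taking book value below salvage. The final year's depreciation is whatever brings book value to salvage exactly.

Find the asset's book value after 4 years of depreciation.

$85,407

Depreciable base = $269,926 − $32,400 = $237,526.
Year 1: DB = ⌊$269,926 × 200%/8⌋ = $67,481; SL = ⌊$237,526/8⌋ = $29,690 → take DB $67,481. Book value $202,445.
Year 2: DB = ⌊$202,445 × 200%/8⌋ = $50,611; SL = ⌊$170,045/7⌋ = $24,292 → take DB $50,611. Book value $151,834.
Year 3: DB = ⌊$151,834 × 200%/8⌋ = $37,958; SL = ⌊$119,434/6⌋ = $19,905 → take DB $37,958. Book value $113,876.
Year 4: DB = ⌊$113,876 × 200%/8⌋ = $28,469; SL = ⌊$81,476/5⌋ = $16,295 → take DB $28,469. Book value $85,407.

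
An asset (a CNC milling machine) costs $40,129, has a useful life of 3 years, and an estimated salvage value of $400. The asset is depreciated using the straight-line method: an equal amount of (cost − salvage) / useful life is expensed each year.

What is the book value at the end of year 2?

$13,643

Depreciable base = $40,129 − $400 = $39,729.
Annual expense = $39,729 / 3 = $13,243.
End of year 1: book value $26,886.
End of year 2: book value $13,643.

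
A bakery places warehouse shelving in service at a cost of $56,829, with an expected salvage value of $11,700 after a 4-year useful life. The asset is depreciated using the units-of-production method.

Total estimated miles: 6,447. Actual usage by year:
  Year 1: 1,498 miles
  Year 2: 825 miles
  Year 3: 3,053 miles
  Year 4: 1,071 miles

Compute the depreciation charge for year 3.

Depreciable base = $56,829 − $11,700 = $45,129.
Rate = $45,129 / 6,447 miles = $7 per mile.
Year 1: 1,498 × $7 = $10,486. Book value $46,343.
Year 2: 825 × $7 = $5,775. Book value $40,568.
Year 3: 3,053 × $7 = $21,371. Book value $19,197.

$21,371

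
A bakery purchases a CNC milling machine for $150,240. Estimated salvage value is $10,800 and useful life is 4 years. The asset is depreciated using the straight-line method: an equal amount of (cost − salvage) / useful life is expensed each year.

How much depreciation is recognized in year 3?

$34,860

Depreciable base = $150,240 − $10,800 = $139,440.
Annual expense = $139,440 / 4 = $34,860.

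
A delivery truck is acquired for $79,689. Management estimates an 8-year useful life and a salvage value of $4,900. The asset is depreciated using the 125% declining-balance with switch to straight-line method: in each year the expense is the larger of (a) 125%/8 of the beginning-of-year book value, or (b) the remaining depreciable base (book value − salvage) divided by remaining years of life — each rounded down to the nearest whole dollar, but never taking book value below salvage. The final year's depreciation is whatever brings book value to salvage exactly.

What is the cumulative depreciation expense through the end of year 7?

$66,195

Depreciable base = $79,689 − $4,900 = $74,789.
Year 1: DB = ⌊$79,689 × 125%/8⌋ = $12,451; SL = ⌊$74,789/8⌋ = $9,348 → take DB $12,451. Book value $67,238.
Year 2: DB = ⌊$67,238 × 125%/8⌋ = $10,505; SL = ⌊$62,338/7⌋ = $8,905 → take DB $10,505. Book value $56,733.
Year 3: DB = ⌊$56,733 × 125%/8⌋ = $8,864; SL = ⌊$51,833/6⌋ = $8,638 → take DB $8,864. Book value $47,869.
Year 4: DB = ⌊$47,869 × 125%/8⌋ = $7,479; SL = ⌊$42,969/5⌋ = $8,593 → take SL $8,593. Book value $39,276.
Year 5: DB = ⌊$39,276 × 125%/8⌋ = $6,136; SL = ⌊$34,376/4⌋ = $8,594 → take SL $8,594. Book value $30,682.
Year 6: DB = ⌊$30,682 × 125%/8⌋ = $4,794; SL = ⌊$25,782/3⌋ = $8,594 → take SL $8,594. Book value $22,088.
Year 7: DB = ⌊$22,088 × 125%/8⌋ = $3,451; SL = ⌊$17,188/2⌋ = $8,594 → take SL $8,594. Book value $13,494.
Accumulated through year 7 = $79,689 − $13,494 = $66,195.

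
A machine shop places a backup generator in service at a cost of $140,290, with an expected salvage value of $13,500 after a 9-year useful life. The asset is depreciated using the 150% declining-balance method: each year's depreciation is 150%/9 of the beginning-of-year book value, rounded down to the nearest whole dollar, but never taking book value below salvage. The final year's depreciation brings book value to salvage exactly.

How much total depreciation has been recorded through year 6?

$93,305

Depreciable base = $140,290 − $13,500 = $126,790.
Year 1: ⌊$140,290 × 150%/9⌋ = $23,381. Book value $116,909.
Year 2: ⌊$116,909 × 150%/9⌋ = $19,484. Book value $97,425.
Year 3: ⌊$97,425 × 150%/9⌋ = $16,237. Book value $81,188.
Year 4: ⌊$81,188 × 150%/9⌋ = $13,531. Book value $67,657.
Year 5: ⌊$67,657 × 150%/9⌋ = $11,276. Book value $56,381.
Year 6: ⌊$56,381 × 150%/9⌋ = $9,396. Book value $46,985.
Accumulated through year 6 = $140,290 − $46,985 = $93,305.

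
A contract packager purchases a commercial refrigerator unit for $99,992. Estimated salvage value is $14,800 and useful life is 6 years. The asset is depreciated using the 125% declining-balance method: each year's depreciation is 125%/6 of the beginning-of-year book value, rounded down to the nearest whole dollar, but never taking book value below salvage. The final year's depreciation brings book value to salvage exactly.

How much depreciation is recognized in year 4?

Depreciable base = $99,992 − $14,800 = $85,192.
Year 1: ⌊$99,992 × 125%/6⌋ = $20,831. Book value $79,161.
Year 2: ⌊$79,161 × 125%/6⌋ = $16,491. Book value $62,670.
Year 3: ⌊$62,670 × 125%/6⌋ = $13,056. Book value $49,614.
Year 4: ⌊$49,614 × 125%/6⌋ = $10,336. Book value $39,278.

$10,336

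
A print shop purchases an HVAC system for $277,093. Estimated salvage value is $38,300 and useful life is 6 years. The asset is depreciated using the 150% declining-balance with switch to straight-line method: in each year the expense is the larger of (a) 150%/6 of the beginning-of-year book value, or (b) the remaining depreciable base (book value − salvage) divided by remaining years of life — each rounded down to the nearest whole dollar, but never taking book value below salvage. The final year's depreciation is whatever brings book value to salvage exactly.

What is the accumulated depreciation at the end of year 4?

Depreciable base = $277,093 − $38,300 = $238,793.
Year 1: DB = ⌊$277,093 × 150%/6⌋ = $69,273; SL = ⌊$238,793/6⌋ = $39,798 → take DB $69,273. Book value $207,820.
Year 2: DB = ⌊$207,820 × 150%/6⌋ = $51,955; SL = ⌊$169,520/5⌋ = $33,904 → take DB $51,955. Book value $155,865.
Year 3: DB = ⌊$155,865 × 150%/6⌋ = $38,966; SL = ⌊$117,565/4⌋ = $29,391 → take DB $38,966. Book value $116,899.
Year 4: DB = ⌊$116,899 × 150%/6⌋ = $29,224; SL = ⌊$78,599/3⌋ = $26,199 → take DB $29,224. Book value $87,675.
Accumulated through year 4 = $277,093 − $87,675 = $189,418.

$189,418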